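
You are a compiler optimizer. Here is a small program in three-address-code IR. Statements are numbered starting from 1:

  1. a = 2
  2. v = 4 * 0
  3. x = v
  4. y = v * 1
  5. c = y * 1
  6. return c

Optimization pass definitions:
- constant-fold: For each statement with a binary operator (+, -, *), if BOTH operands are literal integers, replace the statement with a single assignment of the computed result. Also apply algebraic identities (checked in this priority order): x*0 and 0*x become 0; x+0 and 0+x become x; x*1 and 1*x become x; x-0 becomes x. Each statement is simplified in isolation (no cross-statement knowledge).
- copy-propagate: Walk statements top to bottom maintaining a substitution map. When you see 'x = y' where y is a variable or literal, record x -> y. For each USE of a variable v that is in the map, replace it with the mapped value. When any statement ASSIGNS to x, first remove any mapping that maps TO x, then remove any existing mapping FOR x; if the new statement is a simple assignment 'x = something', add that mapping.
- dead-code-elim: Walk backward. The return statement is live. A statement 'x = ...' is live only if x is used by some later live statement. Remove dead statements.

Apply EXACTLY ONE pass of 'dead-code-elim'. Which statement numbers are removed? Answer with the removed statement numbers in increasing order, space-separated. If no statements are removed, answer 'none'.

Backward liveness scan:
Stmt 1 'a = 2': DEAD (a not in live set [])
Stmt 2 'v = 4 * 0': KEEP (v is live); live-in = []
Stmt 3 'x = v': DEAD (x not in live set ['v'])
Stmt 4 'y = v * 1': KEEP (y is live); live-in = ['v']
Stmt 5 'c = y * 1': KEEP (c is live); live-in = ['y']
Stmt 6 'return c': KEEP (return); live-in = ['c']
Removed statement numbers: [1, 3]
Surviving IR:
  v = 4 * 0
  y = v * 1
  c = y * 1
  return c

Answer: 1 3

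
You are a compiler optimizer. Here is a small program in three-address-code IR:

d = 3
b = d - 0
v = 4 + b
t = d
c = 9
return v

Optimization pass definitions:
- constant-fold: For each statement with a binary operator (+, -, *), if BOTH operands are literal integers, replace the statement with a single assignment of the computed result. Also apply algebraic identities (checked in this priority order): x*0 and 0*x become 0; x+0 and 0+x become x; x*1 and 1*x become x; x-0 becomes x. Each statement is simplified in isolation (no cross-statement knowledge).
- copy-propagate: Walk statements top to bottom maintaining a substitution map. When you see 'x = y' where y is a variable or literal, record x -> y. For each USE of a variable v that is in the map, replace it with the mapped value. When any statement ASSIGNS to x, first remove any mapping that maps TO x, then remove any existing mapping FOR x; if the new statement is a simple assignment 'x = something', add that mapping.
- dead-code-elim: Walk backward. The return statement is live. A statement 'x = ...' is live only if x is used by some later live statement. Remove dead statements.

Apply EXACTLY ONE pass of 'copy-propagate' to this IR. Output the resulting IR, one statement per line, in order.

Answer: d = 3
b = 3 - 0
v = 4 + b
t = 3
c = 9
return v

Derivation:
Applying copy-propagate statement-by-statement:
  [1] d = 3  (unchanged)
  [2] b = d - 0  -> b = 3 - 0
  [3] v = 4 + b  (unchanged)
  [4] t = d  -> t = 3
  [5] c = 9  (unchanged)
  [6] return v  (unchanged)
Result (6 stmts):
  d = 3
  b = 3 - 0
  v = 4 + b
  t = 3
  c = 9
  return v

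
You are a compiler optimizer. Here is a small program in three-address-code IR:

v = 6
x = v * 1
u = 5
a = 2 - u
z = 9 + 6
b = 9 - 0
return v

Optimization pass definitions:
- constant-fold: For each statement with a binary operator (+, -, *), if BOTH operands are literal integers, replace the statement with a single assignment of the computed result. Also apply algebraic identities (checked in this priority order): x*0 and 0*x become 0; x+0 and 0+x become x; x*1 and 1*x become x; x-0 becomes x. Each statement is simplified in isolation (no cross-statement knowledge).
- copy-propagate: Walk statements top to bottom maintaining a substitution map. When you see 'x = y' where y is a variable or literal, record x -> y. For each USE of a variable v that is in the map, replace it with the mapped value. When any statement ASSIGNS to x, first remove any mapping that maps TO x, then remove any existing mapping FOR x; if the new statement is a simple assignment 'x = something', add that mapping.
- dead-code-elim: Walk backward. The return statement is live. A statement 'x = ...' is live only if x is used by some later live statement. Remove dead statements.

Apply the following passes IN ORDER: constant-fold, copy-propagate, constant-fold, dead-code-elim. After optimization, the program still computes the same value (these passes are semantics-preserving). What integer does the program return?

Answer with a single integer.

Answer: 6

Derivation:
Initial IR:
  v = 6
  x = v * 1
  u = 5
  a = 2 - u
  z = 9 + 6
  b = 9 - 0
  return v
After constant-fold (7 stmts):
  v = 6
  x = v
  u = 5
  a = 2 - u
  z = 15
  b = 9
  return v
After copy-propagate (7 stmts):
  v = 6
  x = 6
  u = 5
  a = 2 - 5
  z = 15
  b = 9
  return 6
After constant-fold (7 stmts):
  v = 6
  x = 6
  u = 5
  a = -3
  z = 15
  b = 9
  return 6
After dead-code-elim (1 stmts):
  return 6
Evaluate:
  v = 6  =>  v = 6
  x = v * 1  =>  x = 6
  u = 5  =>  u = 5
  a = 2 - u  =>  a = -3
  z = 9 + 6  =>  z = 15
  b = 9 - 0  =>  b = 9
  return v = 6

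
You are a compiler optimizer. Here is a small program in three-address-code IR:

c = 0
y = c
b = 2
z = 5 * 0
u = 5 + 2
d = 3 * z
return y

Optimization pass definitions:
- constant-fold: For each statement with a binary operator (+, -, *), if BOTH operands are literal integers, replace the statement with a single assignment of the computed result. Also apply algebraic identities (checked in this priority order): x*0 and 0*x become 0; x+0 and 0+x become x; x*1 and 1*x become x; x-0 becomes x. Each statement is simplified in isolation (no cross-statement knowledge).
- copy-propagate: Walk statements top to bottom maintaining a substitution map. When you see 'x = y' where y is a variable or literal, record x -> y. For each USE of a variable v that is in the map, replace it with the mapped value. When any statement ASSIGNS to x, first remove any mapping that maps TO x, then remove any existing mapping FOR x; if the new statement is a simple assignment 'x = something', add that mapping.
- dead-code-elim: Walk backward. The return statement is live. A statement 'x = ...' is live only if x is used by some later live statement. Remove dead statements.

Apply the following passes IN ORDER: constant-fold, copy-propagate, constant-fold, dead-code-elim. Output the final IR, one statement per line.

Initial IR:
  c = 0
  y = c
  b = 2
  z = 5 * 0
  u = 5 + 2
  d = 3 * z
  return y
After constant-fold (7 stmts):
  c = 0
  y = c
  b = 2
  z = 0
  u = 7
  d = 3 * z
  return y
After copy-propagate (7 stmts):
  c = 0
  y = 0
  b = 2
  z = 0
  u = 7
  d = 3 * 0
  return 0
After constant-fold (7 stmts):
  c = 0
  y = 0
  b = 2
  z = 0
  u = 7
  d = 0
  return 0
After dead-code-elim (1 stmts):
  return 0

Answer: return 0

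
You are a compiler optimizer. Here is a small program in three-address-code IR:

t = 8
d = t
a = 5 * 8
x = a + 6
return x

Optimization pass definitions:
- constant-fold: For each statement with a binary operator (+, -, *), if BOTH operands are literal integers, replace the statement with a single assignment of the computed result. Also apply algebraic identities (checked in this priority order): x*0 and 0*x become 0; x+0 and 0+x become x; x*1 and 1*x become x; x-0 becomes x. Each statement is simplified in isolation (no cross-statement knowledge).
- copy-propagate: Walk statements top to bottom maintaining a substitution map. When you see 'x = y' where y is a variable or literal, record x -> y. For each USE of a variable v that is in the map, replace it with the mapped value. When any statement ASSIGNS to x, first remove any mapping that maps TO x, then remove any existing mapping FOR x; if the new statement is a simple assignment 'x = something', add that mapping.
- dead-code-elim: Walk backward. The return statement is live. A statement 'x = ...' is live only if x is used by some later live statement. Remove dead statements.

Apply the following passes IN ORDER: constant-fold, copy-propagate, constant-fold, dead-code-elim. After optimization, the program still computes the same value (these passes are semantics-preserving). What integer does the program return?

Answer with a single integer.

Initial IR:
  t = 8
  d = t
  a = 5 * 8
  x = a + 6
  return x
After constant-fold (5 stmts):
  t = 8
  d = t
  a = 40
  x = a + 6
  return x
After copy-propagate (5 stmts):
  t = 8
  d = 8
  a = 40
  x = 40 + 6
  return x
After constant-fold (5 stmts):
  t = 8
  d = 8
  a = 40
  x = 46
  return x
After dead-code-elim (2 stmts):
  x = 46
  return x
Evaluate:
  t = 8  =>  t = 8
  d = t  =>  d = 8
  a = 5 * 8  =>  a = 40
  x = a + 6  =>  x = 46
  return x = 46

Answer: 46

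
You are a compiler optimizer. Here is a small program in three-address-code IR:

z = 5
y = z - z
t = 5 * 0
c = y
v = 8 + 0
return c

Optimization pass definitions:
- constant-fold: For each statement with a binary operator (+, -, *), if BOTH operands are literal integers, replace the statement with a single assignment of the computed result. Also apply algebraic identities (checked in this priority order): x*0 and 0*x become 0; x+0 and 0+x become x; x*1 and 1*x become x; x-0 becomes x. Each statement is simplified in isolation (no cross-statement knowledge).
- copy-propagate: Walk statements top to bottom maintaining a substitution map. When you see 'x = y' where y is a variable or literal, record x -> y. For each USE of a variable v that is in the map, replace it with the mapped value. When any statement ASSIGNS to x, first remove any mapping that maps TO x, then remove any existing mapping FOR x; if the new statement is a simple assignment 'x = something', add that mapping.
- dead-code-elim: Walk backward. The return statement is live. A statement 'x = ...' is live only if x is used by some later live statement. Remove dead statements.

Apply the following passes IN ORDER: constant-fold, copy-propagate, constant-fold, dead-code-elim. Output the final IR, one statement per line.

Answer: y = 0
return y

Derivation:
Initial IR:
  z = 5
  y = z - z
  t = 5 * 0
  c = y
  v = 8 + 0
  return c
After constant-fold (6 stmts):
  z = 5
  y = z - z
  t = 0
  c = y
  v = 8
  return c
After copy-propagate (6 stmts):
  z = 5
  y = 5 - 5
  t = 0
  c = y
  v = 8
  return y
After constant-fold (6 stmts):
  z = 5
  y = 0
  t = 0
  c = y
  v = 8
  return y
After dead-code-elim (2 stmts):
  y = 0
  return y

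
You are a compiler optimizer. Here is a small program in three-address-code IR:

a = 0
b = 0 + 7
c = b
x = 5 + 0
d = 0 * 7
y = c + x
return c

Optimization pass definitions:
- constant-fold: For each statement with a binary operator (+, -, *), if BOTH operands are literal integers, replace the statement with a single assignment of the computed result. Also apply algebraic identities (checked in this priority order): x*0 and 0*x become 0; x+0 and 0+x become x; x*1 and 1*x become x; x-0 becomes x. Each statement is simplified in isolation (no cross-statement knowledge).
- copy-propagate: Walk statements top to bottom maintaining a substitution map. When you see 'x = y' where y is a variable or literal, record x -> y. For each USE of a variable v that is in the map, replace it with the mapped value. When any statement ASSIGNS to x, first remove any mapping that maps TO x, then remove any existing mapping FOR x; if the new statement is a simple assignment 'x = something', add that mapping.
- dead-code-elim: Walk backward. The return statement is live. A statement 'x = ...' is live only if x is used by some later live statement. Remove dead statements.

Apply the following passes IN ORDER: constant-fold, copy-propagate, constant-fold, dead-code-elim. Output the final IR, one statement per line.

Initial IR:
  a = 0
  b = 0 + 7
  c = b
  x = 5 + 0
  d = 0 * 7
  y = c + x
  return c
After constant-fold (7 stmts):
  a = 0
  b = 7
  c = b
  x = 5
  d = 0
  y = c + x
  return c
After copy-propagate (7 stmts):
  a = 0
  b = 7
  c = 7
  x = 5
  d = 0
  y = 7 + 5
  return 7
After constant-fold (7 stmts):
  a = 0
  b = 7
  c = 7
  x = 5
  d = 0
  y = 12
  return 7
After dead-code-elim (1 stmts):
  return 7

Answer: return 7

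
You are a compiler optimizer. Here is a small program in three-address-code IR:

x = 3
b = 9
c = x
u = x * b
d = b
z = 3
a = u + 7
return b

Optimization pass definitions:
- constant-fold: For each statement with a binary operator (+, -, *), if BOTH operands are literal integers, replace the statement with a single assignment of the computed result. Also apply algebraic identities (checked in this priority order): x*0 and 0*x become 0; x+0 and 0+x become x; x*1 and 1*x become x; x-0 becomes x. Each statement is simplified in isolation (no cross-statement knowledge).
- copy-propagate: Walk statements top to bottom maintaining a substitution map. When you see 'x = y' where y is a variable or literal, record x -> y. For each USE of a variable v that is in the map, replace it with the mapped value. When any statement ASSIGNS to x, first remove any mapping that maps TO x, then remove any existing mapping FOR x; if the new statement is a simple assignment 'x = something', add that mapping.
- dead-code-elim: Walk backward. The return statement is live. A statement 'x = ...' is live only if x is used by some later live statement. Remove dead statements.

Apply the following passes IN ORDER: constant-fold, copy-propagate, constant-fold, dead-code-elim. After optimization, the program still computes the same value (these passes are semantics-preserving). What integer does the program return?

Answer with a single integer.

Answer: 9

Derivation:
Initial IR:
  x = 3
  b = 9
  c = x
  u = x * b
  d = b
  z = 3
  a = u + 7
  return b
After constant-fold (8 stmts):
  x = 3
  b = 9
  c = x
  u = x * b
  d = b
  z = 3
  a = u + 7
  return b
After copy-propagate (8 stmts):
  x = 3
  b = 9
  c = 3
  u = 3 * 9
  d = 9
  z = 3
  a = u + 7
  return 9
After constant-fold (8 stmts):
  x = 3
  b = 9
  c = 3
  u = 27
  d = 9
  z = 3
  a = u + 7
  return 9
After dead-code-elim (1 stmts):
  return 9
Evaluate:
  x = 3  =>  x = 3
  b = 9  =>  b = 9
  c = x  =>  c = 3
  u = x * b  =>  u = 27
  d = b  =>  d = 9
  z = 3  =>  z = 3
  a = u + 7  =>  a = 34
  return b = 9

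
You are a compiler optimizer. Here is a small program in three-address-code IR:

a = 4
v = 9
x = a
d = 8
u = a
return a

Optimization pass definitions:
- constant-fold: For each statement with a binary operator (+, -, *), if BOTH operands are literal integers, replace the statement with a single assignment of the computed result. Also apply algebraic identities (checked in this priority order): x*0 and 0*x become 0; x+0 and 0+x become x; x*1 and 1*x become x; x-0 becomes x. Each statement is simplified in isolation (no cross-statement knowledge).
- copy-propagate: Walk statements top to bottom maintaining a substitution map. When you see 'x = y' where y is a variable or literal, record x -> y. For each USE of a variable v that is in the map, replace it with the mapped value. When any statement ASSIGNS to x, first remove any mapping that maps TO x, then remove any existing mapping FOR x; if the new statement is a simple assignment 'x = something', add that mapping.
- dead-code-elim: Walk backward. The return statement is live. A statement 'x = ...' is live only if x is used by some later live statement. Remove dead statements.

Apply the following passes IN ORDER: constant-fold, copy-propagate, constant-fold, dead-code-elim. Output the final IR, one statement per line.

Initial IR:
  a = 4
  v = 9
  x = a
  d = 8
  u = a
  return a
After constant-fold (6 stmts):
  a = 4
  v = 9
  x = a
  d = 8
  u = a
  return a
After copy-propagate (6 stmts):
  a = 4
  v = 9
  x = 4
  d = 8
  u = 4
  return 4
After constant-fold (6 stmts):
  a = 4
  v = 9
  x = 4
  d = 8
  u = 4
  return 4
After dead-code-elim (1 stmts):
  return 4

Answer: return 4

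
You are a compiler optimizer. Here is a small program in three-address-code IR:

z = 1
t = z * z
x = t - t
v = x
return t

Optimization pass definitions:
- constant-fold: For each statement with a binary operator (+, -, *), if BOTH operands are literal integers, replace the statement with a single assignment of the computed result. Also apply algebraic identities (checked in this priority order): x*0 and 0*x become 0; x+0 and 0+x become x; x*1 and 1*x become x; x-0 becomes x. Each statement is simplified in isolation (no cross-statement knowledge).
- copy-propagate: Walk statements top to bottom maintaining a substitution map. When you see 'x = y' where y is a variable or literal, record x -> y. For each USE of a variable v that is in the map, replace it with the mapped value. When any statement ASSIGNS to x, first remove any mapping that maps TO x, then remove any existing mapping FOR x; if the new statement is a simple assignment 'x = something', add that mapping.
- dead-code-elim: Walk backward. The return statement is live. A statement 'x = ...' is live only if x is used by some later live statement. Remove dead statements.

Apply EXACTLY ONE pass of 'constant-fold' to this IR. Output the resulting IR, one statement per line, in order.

Answer: z = 1
t = z * z
x = t - t
v = x
return t

Derivation:
Applying constant-fold statement-by-statement:
  [1] z = 1  (unchanged)
  [2] t = z * z  (unchanged)
  [3] x = t - t  (unchanged)
  [4] v = x  (unchanged)
  [5] return t  (unchanged)
Result (5 stmts):
  z = 1
  t = z * z
  x = t - t
  v = x
  return t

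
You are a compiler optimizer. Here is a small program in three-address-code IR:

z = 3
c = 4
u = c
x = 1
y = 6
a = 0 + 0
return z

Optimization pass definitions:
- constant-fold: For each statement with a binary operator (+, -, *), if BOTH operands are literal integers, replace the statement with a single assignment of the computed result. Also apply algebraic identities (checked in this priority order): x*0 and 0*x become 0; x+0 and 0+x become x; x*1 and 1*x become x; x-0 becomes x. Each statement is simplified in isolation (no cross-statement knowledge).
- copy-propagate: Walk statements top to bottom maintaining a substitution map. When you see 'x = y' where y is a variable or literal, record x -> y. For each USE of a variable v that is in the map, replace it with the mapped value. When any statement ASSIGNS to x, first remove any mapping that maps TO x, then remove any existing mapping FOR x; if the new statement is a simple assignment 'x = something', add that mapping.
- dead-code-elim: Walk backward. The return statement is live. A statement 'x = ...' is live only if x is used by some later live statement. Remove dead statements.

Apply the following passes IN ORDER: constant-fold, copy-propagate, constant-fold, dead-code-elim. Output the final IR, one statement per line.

Initial IR:
  z = 3
  c = 4
  u = c
  x = 1
  y = 6
  a = 0 + 0
  return z
After constant-fold (7 stmts):
  z = 3
  c = 4
  u = c
  x = 1
  y = 6
  a = 0
  return z
After copy-propagate (7 stmts):
  z = 3
  c = 4
  u = 4
  x = 1
  y = 6
  a = 0
  return 3
After constant-fold (7 stmts):
  z = 3
  c = 4
  u = 4
  x = 1
  y = 6
  a = 0
  return 3
After dead-code-elim (1 stmts):
  return 3

Answer: return 3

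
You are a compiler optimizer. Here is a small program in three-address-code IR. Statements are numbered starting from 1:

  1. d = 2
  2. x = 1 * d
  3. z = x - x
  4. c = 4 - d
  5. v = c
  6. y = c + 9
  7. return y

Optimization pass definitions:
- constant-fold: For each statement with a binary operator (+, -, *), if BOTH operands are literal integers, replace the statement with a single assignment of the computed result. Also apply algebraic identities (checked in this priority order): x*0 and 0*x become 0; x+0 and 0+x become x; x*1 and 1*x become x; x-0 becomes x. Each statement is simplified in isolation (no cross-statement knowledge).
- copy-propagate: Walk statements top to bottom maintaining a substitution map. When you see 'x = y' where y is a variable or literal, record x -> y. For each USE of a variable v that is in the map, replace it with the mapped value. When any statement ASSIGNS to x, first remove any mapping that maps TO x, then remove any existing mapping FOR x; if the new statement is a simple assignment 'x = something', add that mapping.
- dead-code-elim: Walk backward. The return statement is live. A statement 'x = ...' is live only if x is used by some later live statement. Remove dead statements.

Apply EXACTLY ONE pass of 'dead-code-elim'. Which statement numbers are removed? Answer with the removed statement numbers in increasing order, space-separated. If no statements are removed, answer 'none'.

Answer: 2 3 5

Derivation:
Backward liveness scan:
Stmt 1 'd = 2': KEEP (d is live); live-in = []
Stmt 2 'x = 1 * d': DEAD (x not in live set ['d'])
Stmt 3 'z = x - x': DEAD (z not in live set ['d'])
Stmt 4 'c = 4 - d': KEEP (c is live); live-in = ['d']
Stmt 5 'v = c': DEAD (v not in live set ['c'])
Stmt 6 'y = c + 9': KEEP (y is live); live-in = ['c']
Stmt 7 'return y': KEEP (return); live-in = ['y']
Removed statement numbers: [2, 3, 5]
Surviving IR:
  d = 2
  c = 4 - d
  y = c + 9
  return y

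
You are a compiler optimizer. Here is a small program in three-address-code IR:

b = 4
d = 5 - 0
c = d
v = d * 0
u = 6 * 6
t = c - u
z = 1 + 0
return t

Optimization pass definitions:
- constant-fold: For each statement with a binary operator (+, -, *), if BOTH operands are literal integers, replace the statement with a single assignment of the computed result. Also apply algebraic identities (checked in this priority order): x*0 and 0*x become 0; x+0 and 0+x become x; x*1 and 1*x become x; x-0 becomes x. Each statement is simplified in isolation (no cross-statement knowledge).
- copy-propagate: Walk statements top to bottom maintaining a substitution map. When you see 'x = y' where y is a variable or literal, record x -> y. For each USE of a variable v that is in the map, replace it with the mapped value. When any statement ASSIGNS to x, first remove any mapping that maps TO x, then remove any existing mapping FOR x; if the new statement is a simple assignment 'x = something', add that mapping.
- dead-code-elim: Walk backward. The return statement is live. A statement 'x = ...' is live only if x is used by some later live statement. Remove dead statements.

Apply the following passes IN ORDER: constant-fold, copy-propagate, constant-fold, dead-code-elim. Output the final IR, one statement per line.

Initial IR:
  b = 4
  d = 5 - 0
  c = d
  v = d * 0
  u = 6 * 6
  t = c - u
  z = 1 + 0
  return t
After constant-fold (8 stmts):
  b = 4
  d = 5
  c = d
  v = 0
  u = 36
  t = c - u
  z = 1
  return t
After copy-propagate (8 stmts):
  b = 4
  d = 5
  c = 5
  v = 0
  u = 36
  t = 5 - 36
  z = 1
  return t
After constant-fold (8 stmts):
  b = 4
  d = 5
  c = 5
  v = 0
  u = 36
  t = -31
  z = 1
  return t
After dead-code-elim (2 stmts):
  t = -31
  return t

Answer: t = -31
return t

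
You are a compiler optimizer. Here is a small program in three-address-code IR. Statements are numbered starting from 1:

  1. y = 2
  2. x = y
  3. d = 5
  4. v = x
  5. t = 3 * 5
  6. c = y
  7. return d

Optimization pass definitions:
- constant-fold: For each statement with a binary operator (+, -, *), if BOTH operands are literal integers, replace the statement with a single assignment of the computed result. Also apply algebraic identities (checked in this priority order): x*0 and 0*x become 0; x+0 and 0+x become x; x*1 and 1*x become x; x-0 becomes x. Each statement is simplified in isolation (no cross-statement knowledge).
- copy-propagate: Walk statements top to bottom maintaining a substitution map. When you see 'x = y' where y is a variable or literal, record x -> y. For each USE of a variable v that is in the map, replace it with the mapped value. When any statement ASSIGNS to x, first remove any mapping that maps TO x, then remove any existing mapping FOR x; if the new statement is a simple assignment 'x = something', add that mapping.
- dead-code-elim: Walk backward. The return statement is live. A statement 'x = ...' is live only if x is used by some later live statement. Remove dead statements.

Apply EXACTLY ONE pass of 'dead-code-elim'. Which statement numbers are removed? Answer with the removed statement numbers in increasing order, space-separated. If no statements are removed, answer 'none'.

Backward liveness scan:
Stmt 1 'y = 2': DEAD (y not in live set [])
Stmt 2 'x = y': DEAD (x not in live set [])
Stmt 3 'd = 5': KEEP (d is live); live-in = []
Stmt 4 'v = x': DEAD (v not in live set ['d'])
Stmt 5 't = 3 * 5': DEAD (t not in live set ['d'])
Stmt 6 'c = y': DEAD (c not in live set ['d'])
Stmt 7 'return d': KEEP (return); live-in = ['d']
Removed statement numbers: [1, 2, 4, 5, 6]
Surviving IR:
  d = 5
  return d

Answer: 1 2 4 5 6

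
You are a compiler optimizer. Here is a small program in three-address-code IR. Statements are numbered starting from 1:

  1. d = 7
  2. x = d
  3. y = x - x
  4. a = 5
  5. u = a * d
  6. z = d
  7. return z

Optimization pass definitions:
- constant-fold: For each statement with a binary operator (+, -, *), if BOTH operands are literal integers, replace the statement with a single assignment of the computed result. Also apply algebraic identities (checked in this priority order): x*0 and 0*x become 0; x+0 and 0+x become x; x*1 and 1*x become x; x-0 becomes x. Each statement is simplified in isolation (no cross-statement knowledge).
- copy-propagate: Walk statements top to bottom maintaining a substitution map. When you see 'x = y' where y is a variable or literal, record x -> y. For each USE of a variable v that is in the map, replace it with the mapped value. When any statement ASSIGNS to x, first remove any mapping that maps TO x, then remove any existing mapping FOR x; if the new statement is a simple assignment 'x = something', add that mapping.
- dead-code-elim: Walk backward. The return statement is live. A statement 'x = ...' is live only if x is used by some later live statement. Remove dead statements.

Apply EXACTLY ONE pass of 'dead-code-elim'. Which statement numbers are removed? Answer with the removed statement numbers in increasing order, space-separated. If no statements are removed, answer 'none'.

Backward liveness scan:
Stmt 1 'd = 7': KEEP (d is live); live-in = []
Stmt 2 'x = d': DEAD (x not in live set ['d'])
Stmt 3 'y = x - x': DEAD (y not in live set ['d'])
Stmt 4 'a = 5': DEAD (a not in live set ['d'])
Stmt 5 'u = a * d': DEAD (u not in live set ['d'])
Stmt 6 'z = d': KEEP (z is live); live-in = ['d']
Stmt 7 'return z': KEEP (return); live-in = ['z']
Removed statement numbers: [2, 3, 4, 5]
Surviving IR:
  d = 7
  z = d
  return z

Answer: 2 3 4 5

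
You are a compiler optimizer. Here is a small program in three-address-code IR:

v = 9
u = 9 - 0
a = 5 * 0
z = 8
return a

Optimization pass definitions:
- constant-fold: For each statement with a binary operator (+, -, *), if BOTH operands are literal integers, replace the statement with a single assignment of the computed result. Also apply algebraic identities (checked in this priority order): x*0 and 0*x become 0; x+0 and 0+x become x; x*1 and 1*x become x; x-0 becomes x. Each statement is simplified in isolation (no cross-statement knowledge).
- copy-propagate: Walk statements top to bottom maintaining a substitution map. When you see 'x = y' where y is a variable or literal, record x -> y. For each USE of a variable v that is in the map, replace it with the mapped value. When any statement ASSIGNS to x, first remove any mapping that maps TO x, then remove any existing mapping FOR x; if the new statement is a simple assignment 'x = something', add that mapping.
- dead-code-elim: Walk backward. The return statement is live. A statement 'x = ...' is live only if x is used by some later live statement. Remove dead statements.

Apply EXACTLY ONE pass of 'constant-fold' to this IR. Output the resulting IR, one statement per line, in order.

Applying constant-fold statement-by-statement:
  [1] v = 9  (unchanged)
  [2] u = 9 - 0  -> u = 9
  [3] a = 5 * 0  -> a = 0
  [4] z = 8  (unchanged)
  [5] return a  (unchanged)
Result (5 stmts):
  v = 9
  u = 9
  a = 0
  z = 8
  return a

Answer: v = 9
u = 9
a = 0
z = 8
return a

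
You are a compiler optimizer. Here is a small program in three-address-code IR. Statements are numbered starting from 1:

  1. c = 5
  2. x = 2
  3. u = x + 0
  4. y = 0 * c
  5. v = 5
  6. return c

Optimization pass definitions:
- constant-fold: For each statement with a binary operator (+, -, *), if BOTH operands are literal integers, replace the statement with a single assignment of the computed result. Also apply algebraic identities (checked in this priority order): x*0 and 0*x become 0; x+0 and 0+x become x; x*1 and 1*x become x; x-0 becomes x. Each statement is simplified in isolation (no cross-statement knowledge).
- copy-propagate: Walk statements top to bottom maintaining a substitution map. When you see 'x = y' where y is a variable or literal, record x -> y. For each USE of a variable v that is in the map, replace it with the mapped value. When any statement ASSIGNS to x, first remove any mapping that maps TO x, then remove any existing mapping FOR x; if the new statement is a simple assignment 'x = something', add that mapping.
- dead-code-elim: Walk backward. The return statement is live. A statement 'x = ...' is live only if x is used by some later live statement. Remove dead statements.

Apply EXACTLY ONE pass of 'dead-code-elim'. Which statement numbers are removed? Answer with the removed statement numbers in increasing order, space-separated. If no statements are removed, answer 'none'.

Backward liveness scan:
Stmt 1 'c = 5': KEEP (c is live); live-in = []
Stmt 2 'x = 2': DEAD (x not in live set ['c'])
Stmt 3 'u = x + 0': DEAD (u not in live set ['c'])
Stmt 4 'y = 0 * c': DEAD (y not in live set ['c'])
Stmt 5 'v = 5': DEAD (v not in live set ['c'])
Stmt 6 'return c': KEEP (return); live-in = ['c']
Removed statement numbers: [2, 3, 4, 5]
Surviving IR:
  c = 5
  return c

Answer: 2 3 4 5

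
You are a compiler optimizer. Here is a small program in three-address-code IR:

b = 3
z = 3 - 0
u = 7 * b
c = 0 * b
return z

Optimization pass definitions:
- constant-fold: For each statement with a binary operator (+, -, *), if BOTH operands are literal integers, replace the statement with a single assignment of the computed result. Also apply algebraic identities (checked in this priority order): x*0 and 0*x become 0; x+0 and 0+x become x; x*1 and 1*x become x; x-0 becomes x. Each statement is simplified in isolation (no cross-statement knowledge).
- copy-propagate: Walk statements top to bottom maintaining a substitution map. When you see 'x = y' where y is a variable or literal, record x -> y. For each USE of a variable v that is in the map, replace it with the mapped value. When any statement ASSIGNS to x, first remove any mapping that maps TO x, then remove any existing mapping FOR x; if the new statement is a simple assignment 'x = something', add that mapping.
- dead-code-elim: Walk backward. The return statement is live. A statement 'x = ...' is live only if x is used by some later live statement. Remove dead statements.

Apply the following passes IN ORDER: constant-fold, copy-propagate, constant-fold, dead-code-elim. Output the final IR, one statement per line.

Initial IR:
  b = 3
  z = 3 - 0
  u = 7 * b
  c = 0 * b
  return z
After constant-fold (5 stmts):
  b = 3
  z = 3
  u = 7 * b
  c = 0
  return z
After copy-propagate (5 stmts):
  b = 3
  z = 3
  u = 7 * 3
  c = 0
  return 3
After constant-fold (5 stmts):
  b = 3
  z = 3
  u = 21
  c = 0
  return 3
After dead-code-elim (1 stmts):
  return 3

Answer: return 3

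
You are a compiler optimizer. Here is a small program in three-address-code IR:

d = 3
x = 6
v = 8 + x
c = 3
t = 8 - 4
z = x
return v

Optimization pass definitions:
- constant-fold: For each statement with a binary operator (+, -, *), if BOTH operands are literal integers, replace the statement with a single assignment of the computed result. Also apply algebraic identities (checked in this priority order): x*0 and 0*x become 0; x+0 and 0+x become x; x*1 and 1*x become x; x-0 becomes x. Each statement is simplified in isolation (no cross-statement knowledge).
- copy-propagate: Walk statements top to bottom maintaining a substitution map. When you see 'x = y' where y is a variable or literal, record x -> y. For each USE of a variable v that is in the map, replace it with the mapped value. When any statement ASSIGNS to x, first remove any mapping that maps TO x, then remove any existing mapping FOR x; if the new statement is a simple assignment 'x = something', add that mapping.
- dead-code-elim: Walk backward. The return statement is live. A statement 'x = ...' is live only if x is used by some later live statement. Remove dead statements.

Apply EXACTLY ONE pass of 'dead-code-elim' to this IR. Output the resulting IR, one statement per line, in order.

Applying dead-code-elim statement-by-statement:
  [7] return v  -> KEEP (return); live=['v']
  [6] z = x  -> DEAD (z not live)
  [5] t = 8 - 4  -> DEAD (t not live)
  [4] c = 3  -> DEAD (c not live)
  [3] v = 8 + x  -> KEEP; live=['x']
  [2] x = 6  -> KEEP; live=[]
  [1] d = 3  -> DEAD (d not live)
Result (3 stmts):
  x = 6
  v = 8 + x
  return v

Answer: x = 6
v = 8 + x
return v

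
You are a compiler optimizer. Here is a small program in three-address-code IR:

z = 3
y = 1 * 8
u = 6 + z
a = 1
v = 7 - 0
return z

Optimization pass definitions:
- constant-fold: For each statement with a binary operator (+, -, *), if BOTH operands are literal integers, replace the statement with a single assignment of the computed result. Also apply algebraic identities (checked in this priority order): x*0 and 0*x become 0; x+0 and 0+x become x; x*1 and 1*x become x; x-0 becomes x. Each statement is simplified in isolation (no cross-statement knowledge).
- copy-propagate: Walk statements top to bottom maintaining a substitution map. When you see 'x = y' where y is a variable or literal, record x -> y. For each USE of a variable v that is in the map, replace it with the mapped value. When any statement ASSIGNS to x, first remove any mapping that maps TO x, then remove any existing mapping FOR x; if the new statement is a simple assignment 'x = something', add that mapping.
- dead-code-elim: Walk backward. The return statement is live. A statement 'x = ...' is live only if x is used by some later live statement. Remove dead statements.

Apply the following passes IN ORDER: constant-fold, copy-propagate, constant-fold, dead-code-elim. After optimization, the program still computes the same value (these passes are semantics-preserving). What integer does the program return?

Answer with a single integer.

Initial IR:
  z = 3
  y = 1 * 8
  u = 6 + z
  a = 1
  v = 7 - 0
  return z
After constant-fold (6 stmts):
  z = 3
  y = 8
  u = 6 + z
  a = 1
  v = 7
  return z
After copy-propagate (6 stmts):
  z = 3
  y = 8
  u = 6 + 3
  a = 1
  v = 7
  return 3
After constant-fold (6 stmts):
  z = 3
  y = 8
  u = 9
  a = 1
  v = 7
  return 3
After dead-code-elim (1 stmts):
  return 3
Evaluate:
  z = 3  =>  z = 3
  y = 1 * 8  =>  y = 8
  u = 6 + z  =>  u = 9
  a = 1  =>  a = 1
  v = 7 - 0  =>  v = 7
  return z = 3

Answer: 3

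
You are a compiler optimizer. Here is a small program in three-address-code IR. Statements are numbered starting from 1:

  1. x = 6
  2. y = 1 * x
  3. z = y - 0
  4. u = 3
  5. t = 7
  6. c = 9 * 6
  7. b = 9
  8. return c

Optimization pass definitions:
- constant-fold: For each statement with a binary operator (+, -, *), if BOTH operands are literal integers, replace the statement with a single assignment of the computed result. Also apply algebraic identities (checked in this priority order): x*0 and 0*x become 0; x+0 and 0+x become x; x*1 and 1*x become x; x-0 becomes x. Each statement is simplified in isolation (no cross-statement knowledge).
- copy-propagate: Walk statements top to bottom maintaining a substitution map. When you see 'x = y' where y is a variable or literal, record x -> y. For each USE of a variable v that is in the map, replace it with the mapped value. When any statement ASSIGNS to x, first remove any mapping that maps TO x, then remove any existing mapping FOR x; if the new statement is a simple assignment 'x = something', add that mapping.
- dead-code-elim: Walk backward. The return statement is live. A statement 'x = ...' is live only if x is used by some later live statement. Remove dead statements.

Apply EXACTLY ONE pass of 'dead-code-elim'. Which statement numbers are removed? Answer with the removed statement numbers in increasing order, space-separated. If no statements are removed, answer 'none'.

Answer: 1 2 3 4 5 7

Derivation:
Backward liveness scan:
Stmt 1 'x = 6': DEAD (x not in live set [])
Stmt 2 'y = 1 * x': DEAD (y not in live set [])
Stmt 3 'z = y - 0': DEAD (z not in live set [])
Stmt 4 'u = 3': DEAD (u not in live set [])
Stmt 5 't = 7': DEAD (t not in live set [])
Stmt 6 'c = 9 * 6': KEEP (c is live); live-in = []
Stmt 7 'b = 9': DEAD (b not in live set ['c'])
Stmt 8 'return c': KEEP (return); live-in = ['c']
Removed statement numbers: [1, 2, 3, 4, 5, 7]
Surviving IR:
  c = 9 * 6
  return c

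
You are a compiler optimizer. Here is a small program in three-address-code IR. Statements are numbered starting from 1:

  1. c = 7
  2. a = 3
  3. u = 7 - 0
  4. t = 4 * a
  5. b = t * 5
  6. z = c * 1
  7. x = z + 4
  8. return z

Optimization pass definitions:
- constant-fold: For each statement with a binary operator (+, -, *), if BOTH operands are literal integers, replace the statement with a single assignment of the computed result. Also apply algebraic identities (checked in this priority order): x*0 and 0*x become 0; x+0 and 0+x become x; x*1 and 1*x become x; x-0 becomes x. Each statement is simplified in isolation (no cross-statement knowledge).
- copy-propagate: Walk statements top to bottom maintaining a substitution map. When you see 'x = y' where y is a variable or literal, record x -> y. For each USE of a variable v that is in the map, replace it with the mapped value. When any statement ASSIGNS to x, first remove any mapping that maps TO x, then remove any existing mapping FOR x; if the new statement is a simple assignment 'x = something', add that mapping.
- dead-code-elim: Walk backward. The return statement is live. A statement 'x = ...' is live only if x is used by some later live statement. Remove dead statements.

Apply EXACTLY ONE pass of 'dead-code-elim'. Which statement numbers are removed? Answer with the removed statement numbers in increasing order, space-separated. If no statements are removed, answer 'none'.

Backward liveness scan:
Stmt 1 'c = 7': KEEP (c is live); live-in = []
Stmt 2 'a = 3': DEAD (a not in live set ['c'])
Stmt 3 'u = 7 - 0': DEAD (u not in live set ['c'])
Stmt 4 't = 4 * a': DEAD (t not in live set ['c'])
Stmt 5 'b = t * 5': DEAD (b not in live set ['c'])
Stmt 6 'z = c * 1': KEEP (z is live); live-in = ['c']
Stmt 7 'x = z + 4': DEAD (x not in live set ['z'])
Stmt 8 'return z': KEEP (return); live-in = ['z']
Removed statement numbers: [2, 3, 4, 5, 7]
Surviving IR:
  c = 7
  z = c * 1
  return z

Answer: 2 3 4 5 7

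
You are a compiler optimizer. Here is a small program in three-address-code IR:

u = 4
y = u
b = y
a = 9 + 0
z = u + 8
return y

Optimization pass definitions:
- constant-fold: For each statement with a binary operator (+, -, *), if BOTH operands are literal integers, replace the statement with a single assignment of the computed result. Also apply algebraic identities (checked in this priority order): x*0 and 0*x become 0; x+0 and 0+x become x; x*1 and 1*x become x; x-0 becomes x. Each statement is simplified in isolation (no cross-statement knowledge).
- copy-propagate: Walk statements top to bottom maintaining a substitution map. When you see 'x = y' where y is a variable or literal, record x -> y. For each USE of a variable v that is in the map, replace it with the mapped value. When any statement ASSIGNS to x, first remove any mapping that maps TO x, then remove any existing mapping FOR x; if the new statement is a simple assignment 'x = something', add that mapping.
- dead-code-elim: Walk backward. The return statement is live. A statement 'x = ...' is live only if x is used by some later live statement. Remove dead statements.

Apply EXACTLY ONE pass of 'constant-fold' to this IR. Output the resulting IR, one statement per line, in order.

Applying constant-fold statement-by-statement:
  [1] u = 4  (unchanged)
  [2] y = u  (unchanged)
  [3] b = y  (unchanged)
  [4] a = 9 + 0  -> a = 9
  [5] z = u + 8  (unchanged)
  [6] return y  (unchanged)
Result (6 stmts):
  u = 4
  y = u
  b = y
  a = 9
  z = u + 8
  return y

Answer: u = 4
y = u
b = y
a = 9
z = u + 8
return y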